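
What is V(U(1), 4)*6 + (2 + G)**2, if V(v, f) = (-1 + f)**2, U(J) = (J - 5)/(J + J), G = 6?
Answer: 118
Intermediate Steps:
U(J) = (-5 + J)/(2*J) (U(J) = (-5 + J)/((2*J)) = (-5 + J)*(1/(2*J)) = (-5 + J)/(2*J))
V(U(1), 4)*6 + (2 + G)**2 = (-1 + 4)**2*6 + (2 + 6)**2 = 3**2*6 + 8**2 = 9*6 + 64 = 54 + 64 = 118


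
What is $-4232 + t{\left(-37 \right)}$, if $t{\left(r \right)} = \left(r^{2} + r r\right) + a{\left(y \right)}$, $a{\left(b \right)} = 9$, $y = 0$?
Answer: $-1485$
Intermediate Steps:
$t{\left(r \right)} = 9 + 2 r^{2}$ ($t{\left(r \right)} = \left(r^{2} + r r\right) + 9 = \left(r^{2} + r^{2}\right) + 9 = 2 r^{2} + 9 = 9 + 2 r^{2}$)
$-4232 + t{\left(-37 \right)} = -4232 + \left(9 + 2 \left(-37\right)^{2}\right) = -4232 + \left(9 + 2 \cdot 1369\right) = -4232 + \left(9 + 2738\right) = -4232 + 2747 = -1485$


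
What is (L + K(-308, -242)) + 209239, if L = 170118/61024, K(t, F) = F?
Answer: 6377001523/30512 ≈ 2.0900e+5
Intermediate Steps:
L = 85059/30512 (L = 170118*(1/61024) = 85059/30512 ≈ 2.7877)
(L + K(-308, -242)) + 209239 = (85059/30512 - 242) + 209239 = -7298845/30512 + 209239 = 6377001523/30512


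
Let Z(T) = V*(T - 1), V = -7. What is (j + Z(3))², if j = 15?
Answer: 1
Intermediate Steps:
Z(T) = 7 - 7*T (Z(T) = -7*(T - 1) = -7*(-1 + T) = 7 - 7*T)
(j + Z(3))² = (15 + (7 - 7*3))² = (15 + (7 - 21))² = (15 - 14)² = 1² = 1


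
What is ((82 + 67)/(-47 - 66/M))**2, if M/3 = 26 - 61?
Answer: 27196225/2634129 ≈ 10.325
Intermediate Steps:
M = -105 (M = 3*(26 - 61) = 3*(-35) = -105)
((82 + 67)/(-47 - 66/M))**2 = ((82 + 67)/(-47 - 66/(-105)))**2 = (149/(-47 - 66*(-1/105)))**2 = (149/(-47 + 22/35))**2 = (149/(-1623/35))**2 = (149*(-35/1623))**2 = (-5215/1623)**2 = 27196225/2634129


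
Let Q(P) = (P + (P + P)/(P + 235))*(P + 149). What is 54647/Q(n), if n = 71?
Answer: 8360991/2405480 ≈ 3.4758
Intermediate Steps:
Q(P) = (149 + P)*(P + 2*P/(235 + P)) (Q(P) = (P + (2*P)/(235 + P))*(149 + P) = (P + 2*P/(235 + P))*(149 + P) = (149 + P)*(P + 2*P/(235 + P)))
54647/Q(n) = 54647/((71*(35313 + 71² + 386*71)/(235 + 71))) = 54647/((71*(35313 + 5041 + 27406)/306)) = 54647/((71*(1/306)*67760)) = 54647/(2405480/153) = 54647*(153/2405480) = 8360991/2405480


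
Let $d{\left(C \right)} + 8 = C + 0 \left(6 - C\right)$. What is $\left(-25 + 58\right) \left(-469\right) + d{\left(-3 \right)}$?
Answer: $-15488$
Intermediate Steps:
$d{\left(C \right)} = -8 + C$ ($d{\left(C \right)} = -8 + \left(C + 0 \left(6 - C\right)\right) = -8 + \left(C + 0\right) = -8 + C$)
$\left(-25 + 58\right) \left(-469\right) + d{\left(-3 \right)} = \left(-25 + 58\right) \left(-469\right) - 11 = 33 \left(-469\right) - 11 = -15477 - 11 = -15488$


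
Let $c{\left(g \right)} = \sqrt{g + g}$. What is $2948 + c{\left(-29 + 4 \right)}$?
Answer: $2948 + 5 i \sqrt{2} \approx 2948.0 + 7.0711 i$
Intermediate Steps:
$c{\left(g \right)} = \sqrt{2} \sqrt{g}$ ($c{\left(g \right)} = \sqrt{2 g} = \sqrt{2} \sqrt{g}$)
$2948 + c{\left(-29 + 4 \right)} = 2948 + \sqrt{2} \sqrt{-29 + 4} = 2948 + \sqrt{2} \sqrt{-25} = 2948 + \sqrt{2} \cdot 5 i = 2948 + 5 i \sqrt{2}$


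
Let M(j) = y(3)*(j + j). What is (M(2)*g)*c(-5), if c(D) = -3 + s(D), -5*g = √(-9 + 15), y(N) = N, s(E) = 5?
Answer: -24*√6/5 ≈ -11.758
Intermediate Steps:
g = -√6/5 (g = -√(-9 + 15)/5 = -√6/5 ≈ -0.48990)
c(D) = 2 (c(D) = -3 + 5 = 2)
M(j) = 6*j (M(j) = 3*(j + j) = 3*(2*j) = 6*j)
(M(2)*g)*c(-5) = ((6*2)*(-√6/5))*2 = (12*(-√6/5))*2 = -12*√6/5*2 = -24*√6/5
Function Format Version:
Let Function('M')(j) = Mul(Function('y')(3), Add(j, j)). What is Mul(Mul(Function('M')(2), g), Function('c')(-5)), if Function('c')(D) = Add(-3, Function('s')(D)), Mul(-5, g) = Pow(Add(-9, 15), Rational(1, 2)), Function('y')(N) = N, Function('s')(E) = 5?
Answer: Mul(Rational(-24, 5), Pow(6, Rational(1, 2))) ≈ -11.758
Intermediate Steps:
g = Mul(Rational(-1, 5), Pow(6, Rational(1, 2))) (g = Mul(Rational(-1, 5), Pow(Add(-9, 15), Rational(1, 2))) = Mul(Rational(-1, 5), Pow(6, Rational(1, 2))) ≈ -0.48990)
Function('c')(D) = 2 (Function('c')(D) = Add(-3, 5) = 2)
Function('M')(j) = Mul(6, j) (Function('M')(j) = Mul(3, Add(j, j)) = Mul(3, Mul(2, j)) = Mul(6, j))
Mul(Mul(Function('M')(2), g), Function('c')(-5)) = Mul(Mul(Mul(6, 2), Mul(Rational(-1, 5), Pow(6, Rational(1, 2)))), 2) = Mul(Mul(12, Mul(Rational(-1, 5), Pow(6, Rational(1, 2)))), 2) = Mul(Mul(Rational(-12, 5), Pow(6, Rational(1, 2))), 2) = Mul(Rational(-24, 5), Pow(6, Rational(1, 2)))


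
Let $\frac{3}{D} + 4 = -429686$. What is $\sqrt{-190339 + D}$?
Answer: $\frac{i \sqrt{3904772779496330}}{143230} \approx 436.28 i$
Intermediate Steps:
$D = - \frac{1}{143230}$ ($D = \frac{3}{-4 - 429686} = \frac{3}{-429690} = 3 \left(- \frac{1}{429690}\right) = - \frac{1}{143230} \approx -6.9818 \cdot 10^{-6}$)
$\sqrt{-190339 + D} = \sqrt{-190339 - \frac{1}{143230}} = \sqrt{- \frac{27262254971}{143230}} = \frac{i \sqrt{3904772779496330}}{143230}$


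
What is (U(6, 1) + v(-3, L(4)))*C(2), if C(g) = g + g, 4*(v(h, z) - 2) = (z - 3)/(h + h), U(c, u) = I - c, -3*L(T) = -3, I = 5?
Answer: 13/3 ≈ 4.3333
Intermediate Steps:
L(T) = 1 (L(T) = -⅓*(-3) = 1)
U(c, u) = 5 - c
v(h, z) = 2 + (-3 + z)/(8*h) (v(h, z) = 2 + ((z - 3)/(h + h))/4 = 2 + ((-3 + z)/((2*h)))/4 = 2 + ((-3 + z)*(1/(2*h)))/4 = 2 + ((-3 + z)/(2*h))/4 = 2 + (-3 + z)/(8*h))
C(g) = 2*g
(U(6, 1) + v(-3, L(4)))*C(2) = ((5 - 1*6) + (⅛)*(-3 + 1 + 16*(-3))/(-3))*(2*2) = ((5 - 6) + (⅛)*(-⅓)*(-3 + 1 - 48))*4 = (-1 + (⅛)*(-⅓)*(-50))*4 = (-1 + 25/12)*4 = (13/12)*4 = 13/3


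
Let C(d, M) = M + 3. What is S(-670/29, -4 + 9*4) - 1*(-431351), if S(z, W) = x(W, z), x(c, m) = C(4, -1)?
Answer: 431353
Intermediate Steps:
C(d, M) = 3 + M
x(c, m) = 2 (x(c, m) = 3 - 1 = 2)
S(z, W) = 2
S(-670/29, -4 + 9*4) - 1*(-431351) = 2 - 1*(-431351) = 2 + 431351 = 431353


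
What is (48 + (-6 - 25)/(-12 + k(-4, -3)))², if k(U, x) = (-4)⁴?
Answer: 136445761/59536 ≈ 2291.8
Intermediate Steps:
k(U, x) = 256
(48 + (-6 - 25)/(-12 + k(-4, -3)))² = (48 + (-6 - 25)/(-12 + 256))² = (48 - 31/244)² = (11681/244)² = 136445761/59536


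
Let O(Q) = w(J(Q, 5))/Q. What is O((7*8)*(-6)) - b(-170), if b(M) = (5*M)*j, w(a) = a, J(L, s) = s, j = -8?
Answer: -2284805/336 ≈ -6800.0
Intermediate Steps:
b(M) = -40*M (b(M) = (5*M)*(-8) = -40*M)
O(Q) = 5/Q
O((7*8)*(-6)) - b(-170) = 5/(((7*8)*(-6))) - (-40)*(-170) = 5/((56*(-6))) - 1*6800 = 5/(-336) - 6800 = 5*(-1/336) - 6800 = -5/336 - 6800 = -2284805/336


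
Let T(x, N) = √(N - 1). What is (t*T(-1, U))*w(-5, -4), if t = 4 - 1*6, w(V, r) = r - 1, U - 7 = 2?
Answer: 20*√2 ≈ 28.284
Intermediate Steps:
U = 9 (U = 7 + 2 = 9)
w(V, r) = -1 + r
T(x, N) = √(-1 + N)
t = -2 (t = 4 - 6 = -2)
(t*T(-1, U))*w(-5, -4) = (-2*√(-1 + 9))*(-1 - 4) = -4*√2*(-5) = 20*√2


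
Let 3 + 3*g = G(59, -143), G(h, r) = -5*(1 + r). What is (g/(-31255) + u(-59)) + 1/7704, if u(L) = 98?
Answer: 3370784377/34398360 ≈ 97.993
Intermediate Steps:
G(h, r) = -5 - 5*r
g = 707/3 (g = -1 + (-5 - 5*(-143))/3 = -1 + (-5 + 715)/3 = -1 + (1/3)*710 = -1 + 710/3 = 707/3 ≈ 235.67)
(g/(-31255) + u(-59)) + 1/7704 = ((707/3)/(-31255) + 98) + 1/7704 = ((707/3)*(-1/31255) + 98) + 1/7704 = (-101/13395 + 98) + 1/7704 = 1312609/13395 + 1/7704 = 3370784377/34398360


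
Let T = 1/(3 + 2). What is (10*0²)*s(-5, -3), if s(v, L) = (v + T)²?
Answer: 0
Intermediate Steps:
T = ⅕ (T = 1/5 = ⅕ ≈ 0.20000)
s(v, L) = (⅕ + v)² (s(v, L) = (v + ⅕)² = (⅕ + v)²)
(10*0²)*s(-5, -3) = (10*0²)*((1 + 5*(-5))²/25) = (10*0)*((1 - 25)²/25) = 0*((1/25)*(-24)²) = 0*((1/25)*576) = 0*(576/25) = 0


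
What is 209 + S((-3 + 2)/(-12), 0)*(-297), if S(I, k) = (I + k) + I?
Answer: 319/2 ≈ 159.50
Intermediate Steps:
S(I, k) = k + 2*I
209 + S((-3 + 2)/(-12), 0)*(-297) = 209 + (0 + 2*((-3 + 2)/(-12)))*(-297) = 209 + (0 + 2*(-1*(-1/12)))*(-297) = 209 + (0 + 2*(1/12))*(-297) = 209 + (0 + ⅙)*(-297) = 209 + (⅙)*(-297) = 209 - 99/2 = 319/2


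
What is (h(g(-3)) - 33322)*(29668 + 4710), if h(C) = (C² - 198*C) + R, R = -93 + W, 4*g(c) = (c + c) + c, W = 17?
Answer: -9061336051/8 ≈ -1.1327e+9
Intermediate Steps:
g(c) = 3*c/4 (g(c) = ((c + c) + c)/4 = (2*c + c)/4 = (3*c)/4 = 3*c/4)
R = -76 (R = -93 + 17 = -76)
h(C) = -76 + C² - 198*C (h(C) = (C² - 198*C) - 76 = -76 + C² - 198*C)
(h(g(-3)) - 33322)*(29668 + 4710) = ((-76 + ((¾)*(-3))² - 297*(-3)/2) - 33322)*(29668 + 4710) = ((-76 + (-9/4)² - 198*(-9/4)) - 33322)*34378 = ((-76 + 81/16 + 891/2) - 33322)*34378 = (5993/16 - 33322)*34378 = -527159/16*34378 = -9061336051/8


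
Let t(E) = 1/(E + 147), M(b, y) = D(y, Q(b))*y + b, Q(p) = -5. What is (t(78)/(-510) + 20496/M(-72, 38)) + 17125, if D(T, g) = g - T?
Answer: 1675049009897/97881750 ≈ 17113.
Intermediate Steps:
M(b, y) = b + y*(-5 - y) (M(b, y) = (-5 - y)*y + b = y*(-5 - y) + b = b + y*(-5 - y))
t(E) = 1/(147 + E)
(t(78)/(-510) + 20496/M(-72, 38)) + 17125 = (1/((147 + 78)*(-510)) + 20496/(-72 - 1*38*(5 + 38))) + 17125 = (-1/510/225 + 20496/(-72 - 1*38*43)) + 17125 = ((1/225)*(-1/510) + 20496/(-72 - 1634)) + 17125 = (-1/114750 + 20496/(-1706)) + 17125 = (-1/114750 + 20496*(-1/1706)) + 17125 = (-1/114750 - 10248/853) + 17125 = -1175958853/97881750 + 17125 = 1675049009897/97881750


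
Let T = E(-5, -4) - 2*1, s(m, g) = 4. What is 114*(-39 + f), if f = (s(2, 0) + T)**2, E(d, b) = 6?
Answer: 2850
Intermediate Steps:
T = 4 (T = 6 - 2*1 = 6 - 2 = 4)
f = 64 (f = (4 + 4)**2 = 8**2 = 64)
114*(-39 + f) = 114*(-39 + 64) = 114*25 = 2850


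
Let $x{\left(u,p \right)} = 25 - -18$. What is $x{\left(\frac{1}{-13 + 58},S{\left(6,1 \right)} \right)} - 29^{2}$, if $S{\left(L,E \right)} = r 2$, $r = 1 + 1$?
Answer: $-798$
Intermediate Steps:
$r = 2$
$S{\left(L,E \right)} = 4$ ($S{\left(L,E \right)} = 2 \cdot 2 = 4$)
$x{\left(u,p \right)} = 43$ ($x{\left(u,p \right)} = 25 + 18 = 43$)
$x{\left(\frac{1}{-13 + 58},S{\left(6,1 \right)} \right)} - 29^{2} = 43 - 29^{2} = 43 - 841 = -798$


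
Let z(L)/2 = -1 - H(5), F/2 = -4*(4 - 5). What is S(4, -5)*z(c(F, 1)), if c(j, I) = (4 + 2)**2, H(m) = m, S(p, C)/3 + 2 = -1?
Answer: 108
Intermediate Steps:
S(p, C) = -9 (S(p, C) = -6 + 3*(-1) = -6 - 3 = -9)
F = 8 (F = 2*(-4*(4 - 5)) = 2*(-4*(-1)) = 2*4 = 8)
c(j, I) = 36 (c(j, I) = 6**2 = 36)
z(L) = -12 (z(L) = 2*(-1 - 1*5) = 2*(-1 - 5) = 2*(-6) = -12)
S(4, -5)*z(c(F, 1)) = -9*(-12) = 108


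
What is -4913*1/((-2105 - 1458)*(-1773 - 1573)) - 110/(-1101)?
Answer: 1305988567/13125899598 ≈ 0.099497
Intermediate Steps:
-4913*1/((-2105 - 1458)*(-1773 - 1573)) - 110/(-1101) = -4913/((-3346*(-3563))) - 110*(-1/1101) = -4913/11921798 + 110/1101 = 1305988567/13125899598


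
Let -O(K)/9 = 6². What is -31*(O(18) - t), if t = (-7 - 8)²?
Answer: 17019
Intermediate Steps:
t = 225 (t = (-15)² = 225)
O(K) = -324 (O(K) = -9*6² = -9*36 = -324)
-31*(O(18) - t) = -31*(-324 - 1*225) = -31*(-324 - 225) = -31*(-549) = 17019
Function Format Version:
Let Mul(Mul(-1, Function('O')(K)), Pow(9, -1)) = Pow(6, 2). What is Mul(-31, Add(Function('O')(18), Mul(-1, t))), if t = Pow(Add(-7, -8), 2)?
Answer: 17019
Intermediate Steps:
t = 225 (t = Pow(-15, 2) = 225)
Function('O')(K) = -324 (Function('O')(K) = Mul(-9, Pow(6, 2)) = Mul(-9, 36) = -324)
Mul(-31, Add(Function('O')(18), Mul(-1, t))) = Mul(-31, Add(-324, Mul(-1, 225))) = Mul(-31, Add(-324, -225)) = Mul(-31, -549) = 17019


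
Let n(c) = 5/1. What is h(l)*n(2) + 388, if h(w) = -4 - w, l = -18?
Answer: 458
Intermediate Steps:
n(c) = 5 (n(c) = 5*1 = 5)
h(l)*n(2) + 388 = (-4 - 1*(-18))*5 + 388 = (-4 + 18)*5 + 388 = 14*5 + 388 = 70 + 388 = 458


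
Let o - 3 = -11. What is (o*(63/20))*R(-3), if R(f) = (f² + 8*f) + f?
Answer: 2268/5 ≈ 453.60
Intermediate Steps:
o = -8 (o = 3 - 11 = -8)
R(f) = f² + 9*f
(o*(63/20))*R(-3) = (-504/20)*(-3*(9 - 3)) = (-504/20)*(-3*6) = -8*63/20*(-18) = -126/5*(-18) = 2268/5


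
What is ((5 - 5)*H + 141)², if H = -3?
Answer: 19881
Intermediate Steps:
((5 - 5)*H + 141)² = ((5 - 5)*(-3) + 141)² = (0*(-3) + 141)² = (0 + 141)² = 141² = 19881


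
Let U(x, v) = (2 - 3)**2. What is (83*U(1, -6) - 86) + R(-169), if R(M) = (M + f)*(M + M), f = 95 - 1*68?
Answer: 47993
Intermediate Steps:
f = 27 (f = 95 - 68 = 27)
R(M) = 2*M*(27 + M) (R(M) = (M + 27)*(M + M) = (27 + M)*(2*M) = 2*M*(27 + M))
U(x, v) = 1 (U(x, v) = (-1)**2 = 1)
(83*U(1, -6) - 86) + R(-169) = (83*1 - 86) + 2*(-169)*(27 - 169) = (83 - 86) + 2*(-169)*(-142) = -3 + 47996 = 47993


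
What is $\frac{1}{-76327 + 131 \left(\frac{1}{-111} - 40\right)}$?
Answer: $- \frac{111}{9054068} \approx -1.226 \cdot 10^{-5}$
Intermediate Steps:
$\frac{1}{-76327 + 131 \left(\frac{1}{-111} - 40\right)} = \frac{1}{-76327 + 131 \left(- \frac{1}{111} - 40\right)} = \frac{1}{-76327 + 131 \left(- \frac{4441}{111}\right)} = \frac{1}{-76327 - \frac{581771}{111}} = \frac{1}{- \frac{9054068}{111}} = - \frac{111}{9054068}$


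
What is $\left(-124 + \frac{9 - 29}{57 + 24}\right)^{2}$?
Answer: $\frac{101284096}{6561} \approx 15437.0$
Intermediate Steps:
$\left(-124 + \frac{9 - 29}{57 + 24}\right)^{2} = \left(-124 - \frac{20}{81}\right)^{2} = \left(- \frac{10064}{81}\right)^{2} = \frac{101284096}{6561}$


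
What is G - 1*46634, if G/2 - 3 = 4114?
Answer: -38400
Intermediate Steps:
G = 8234 (G = 6 + 2*4114 = 6 + 8228 = 8234)
G - 1*46634 = 8234 - 1*46634 = 8234 - 46634 = -38400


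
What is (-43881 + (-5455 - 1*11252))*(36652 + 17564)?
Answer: -3284839008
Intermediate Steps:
(-43881 + (-5455 - 1*11252))*(36652 + 17564) = (-43881 + (-5455 - 11252))*54216 = (-43881 - 16707)*54216 = -60588*54216 = -3284839008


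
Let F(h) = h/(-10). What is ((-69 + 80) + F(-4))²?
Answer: 3249/25 ≈ 129.96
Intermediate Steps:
F(h) = -h/10 (F(h) = h*(-⅒) = -h/10)
((-69 + 80) + F(-4))² = ((-69 + 80) - ⅒*(-4))² = (11 + ⅖)² = (57/5)² = 3249/25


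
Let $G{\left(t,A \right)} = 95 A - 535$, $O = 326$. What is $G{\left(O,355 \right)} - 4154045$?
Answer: $-4120855$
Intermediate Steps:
$G{\left(t,A \right)} = -535 + 95 A$
$G{\left(O,355 \right)} - 4154045 = \left(-535 + 95 \cdot 355\right) - 4154045 = \left(-535 + 33725\right) - 4154045 = 33190 - 4154045 = -4120855$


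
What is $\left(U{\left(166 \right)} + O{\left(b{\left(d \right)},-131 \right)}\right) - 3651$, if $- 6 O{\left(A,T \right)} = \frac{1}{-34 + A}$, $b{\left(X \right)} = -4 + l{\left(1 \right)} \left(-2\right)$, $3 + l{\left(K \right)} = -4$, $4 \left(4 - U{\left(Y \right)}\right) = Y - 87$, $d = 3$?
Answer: $- \frac{528011}{144} \approx -3666.7$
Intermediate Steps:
$U{\left(Y \right)} = \frac{103}{4} - \frac{Y}{4}$ ($U{\left(Y \right)} = 4 - \frac{Y - 87}{4} = 4 - \frac{-87 + Y}{4} = 4 - \left(- \frac{87}{4} + \frac{Y}{4}\right) = \frac{103}{4} - \frac{Y}{4}$)
$l{\left(K \right)} = -7$ ($l{\left(K \right)} = -3 - 4 = -7$)
$b{\left(X \right)} = 10$ ($b{\left(X \right)} = -4 - -14 = -4 + 14 = 10$)
$O{\left(A,T \right)} = - \frac{1}{6 \left(-34 + A\right)}$
$\left(U{\left(166 \right)} + O{\left(b{\left(d \right)},-131 \right)}\right) - 3651 = \left(\left(\frac{103}{4} - \frac{83}{2}\right) - \frac{1}{-204 + 6 \cdot 10}\right) - 3651 = \left(\left(\frac{103}{4} - \frac{83}{2}\right) - \frac{1}{-204 + 60}\right) - 3651 = \left(- \frac{63}{4} - \frac{1}{-144}\right) - 3651 = \left(- \frac{63}{4} - - \frac{1}{144}\right) - 3651 = \left(- \frac{63}{4} + \frac{1}{144}\right) - 3651 = - \frac{2267}{144} - 3651 = - \frac{528011}{144}$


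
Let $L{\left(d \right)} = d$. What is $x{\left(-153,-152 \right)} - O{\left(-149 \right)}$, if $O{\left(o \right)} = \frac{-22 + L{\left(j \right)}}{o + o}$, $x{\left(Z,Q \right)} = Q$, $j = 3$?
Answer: $- \frac{45315}{298} \approx -152.06$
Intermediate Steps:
$O{\left(o \right)} = - \frac{19}{2 o}$ ($O{\left(o \right)} = \frac{-22 + 3}{o + o} = - \frac{19}{2 o}$)
$x{\left(-153,-152 \right)} - O{\left(-149 \right)} = -152 - - \frac{19}{2 \left(-149\right)} = -152 - \left(- \frac{19}{2}\right) \left(- \frac{1}{149}\right) = -152 - \frac{19}{298} = - \frac{45315}{298}$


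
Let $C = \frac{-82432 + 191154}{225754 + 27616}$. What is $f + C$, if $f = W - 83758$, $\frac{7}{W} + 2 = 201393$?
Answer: $- \frac{2136925234478984}{25513218835} \approx -83758.0$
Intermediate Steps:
$W = \frac{7}{201391}$ ($W = \frac{7}{-2 + 201393} = \frac{7}{201391} \approx 3.4758 \cdot 10^{-5}$)
$C = \frac{54361}{126685}$ ($C = \frac{108722}{253370} = 108722 \cdot \frac{1}{253370} = \frac{54361}{126685} \approx 0.4291$)
$f = - \frac{16868107371}{201391}$ ($f = \frac{7}{201391} - 83758 = - \frac{16868107371}{201391} \approx -83758.0$)
$f + C = - \frac{16868107371}{201391} + \frac{54361}{126685} = - \frac{2136925234478984}{25513218835}$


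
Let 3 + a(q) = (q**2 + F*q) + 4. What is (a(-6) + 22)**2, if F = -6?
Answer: 9025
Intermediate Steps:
a(q) = 1 + q**2 - 6*q (a(q) = -3 + ((q**2 - 6*q) + 4) = -3 + (4 + q**2 - 6*q) = 1 + q**2 - 6*q)
(a(-6) + 22)**2 = ((1 + (-6)**2 - 6*(-6)) + 22)**2 = ((1 + 36 + 36) + 22)**2 = (73 + 22)**2 = 95**2 = 9025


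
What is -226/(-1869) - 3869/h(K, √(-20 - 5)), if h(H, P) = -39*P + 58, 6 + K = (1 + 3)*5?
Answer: -410053424/77356041 - 754455*I/41389 ≈ -5.3009 - 18.228*I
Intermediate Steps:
K = 14 (K = -6 + (1 + 3)*5 = -6 + 4*5 = -6 + 20 = 14)
h(H, P) = 58 - 39*P
-226/(-1869) - 3869/h(K, √(-20 - 5)) = -226/(-1869) - 3869/(58 - 39*√(-20 - 5)) = -226*(-1/1869) - 3869/(58 - 195*I) = 226/1869 - 3869/(58 - 195*I) = 226/1869 - 3869*(58 + 195*I)/41389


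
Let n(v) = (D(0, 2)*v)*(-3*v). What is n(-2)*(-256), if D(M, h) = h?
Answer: 6144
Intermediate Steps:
n(v) = -6*v² (n(v) = (2*v)*(-3*v) = -6*v²)
n(-2)*(-256) = -6*(-2)²*(-256) = -6*4*(-256) = -24*(-256) = 6144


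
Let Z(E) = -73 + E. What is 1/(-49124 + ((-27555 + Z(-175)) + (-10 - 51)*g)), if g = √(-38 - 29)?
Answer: I/(-76927*I + 61*√67) ≈ -1.2999e-5 + 8.4371e-8*I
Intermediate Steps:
g = I*√67 (g = √(-67) = I*√67 ≈ 8.1853*I)
1/(-49124 + ((-27555 + Z(-175)) + (-10 - 51)*g)) = 1/(-49124 + ((-27555 + (-73 - 175)) + (-10 - 51)*(I*√67))) = 1/(-49124 + ((-27555 - 248) - 61*I*√67)) = 1/(-49124 + (-27803 - 61*I*√67)) = 1/(-76927 - 61*I*√67)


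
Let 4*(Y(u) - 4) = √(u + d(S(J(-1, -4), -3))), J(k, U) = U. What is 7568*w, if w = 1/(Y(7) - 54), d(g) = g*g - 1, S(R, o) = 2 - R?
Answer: -3027200/19979 - 15136*√42/19979 ≈ -156.43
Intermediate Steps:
d(g) = -1 + g² (d(g) = g² - 1 = -1 + g²)
Y(u) = 4 + √(35 + u)/4 (Y(u) = 4 + √(u + (-1 + (2 - 1*(-4))²))/4 = 4 + √(u + (-1 + (2 + 4)²))/4 = 4 + √(u + (-1 + 6²))/4 = 4 + √(u + (-1 + 36))/4 = 4 + √(u + 35)/4 = 4 + √(35 + u)/4)
w = 1/(-50 + √42/4) (w = 1/((4 + √(35 + 7)/4) - 54) = 1/((4 + √42/4) - 54) = 1/(-50 + √42/4) ≈ -0.020670)
7568*w = 7568*(-400/19979 - 2*√42/19979) = -3027200/19979 - 15136*√42/19979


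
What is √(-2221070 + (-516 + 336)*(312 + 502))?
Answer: I*√2367590 ≈ 1538.7*I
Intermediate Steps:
√(-2221070 + (-516 + 336)*(312 + 502)) = √(-2221070 - 180*814) = √(-2221070 - 146520) = √(-2367590) = I*√2367590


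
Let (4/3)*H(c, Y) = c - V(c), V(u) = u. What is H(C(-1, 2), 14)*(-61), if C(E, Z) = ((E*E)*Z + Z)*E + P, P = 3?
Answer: 0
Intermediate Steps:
C(E, Z) = 3 + E*(Z + Z*E**2) (C(E, Z) = ((E*E)*Z + Z)*E + 3 = (E**2*Z + Z)*E + 3 = (Z*E**2 + Z)*E + 3 = (Z + Z*E**2)*E + 3 = E*(Z + Z*E**2) + 3 = 3 + E*(Z + Z*E**2))
H(c, Y) = 0 (H(c, Y) = 3*(c - c)/4 = (3/4)*0 = 0)
H(C(-1, 2), 14)*(-61) = 0*(-61) = 0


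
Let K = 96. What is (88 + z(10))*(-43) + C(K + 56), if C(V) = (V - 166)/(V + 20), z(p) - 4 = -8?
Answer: -310639/86 ≈ -3612.1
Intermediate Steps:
z(p) = -4 (z(p) = 4 - 8 = -4)
C(V) = (-166 + V)/(20 + V)
(88 + z(10))*(-43) + C(K + 56) = (88 - 4)*(-43) + (-166 + (96 + 56))/(20 + (96 + 56)) = 84*(-43) + (-166 + 152)/(20 + 152) = -3612 - 14/172 = -3612 + (1/172)*(-14) = -3612 - 7/86 = -310639/86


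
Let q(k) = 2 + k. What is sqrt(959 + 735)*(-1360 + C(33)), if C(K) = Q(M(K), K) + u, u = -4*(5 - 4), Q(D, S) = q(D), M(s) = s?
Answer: -14619*sqrt(14) ≈ -54699.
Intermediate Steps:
Q(D, S) = 2 + D
u = -4 (u = -4*1 = -4)
C(K) = -2 + K (C(K) = (2 + K) - 4 = -2 + K)
sqrt(959 + 735)*(-1360 + C(33)) = sqrt(959 + 735)*(-1360 + (-2 + 33)) = sqrt(1694)*(-1360 + 31) = (11*sqrt(14))*(-1329) = -14619*sqrt(14)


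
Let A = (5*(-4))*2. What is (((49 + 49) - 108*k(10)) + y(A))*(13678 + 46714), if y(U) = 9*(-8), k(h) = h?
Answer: -63653168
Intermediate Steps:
A = -40 (A = -20*2 = -40)
y(U) = -72
(((49 + 49) - 108*k(10)) + y(A))*(13678 + 46714) = (((49 + 49) - 108*10) - 72)*(13678 + 46714) = ((98 - 1080) - 72)*60392 = (-982 - 72)*60392 = -1054*60392 = -63653168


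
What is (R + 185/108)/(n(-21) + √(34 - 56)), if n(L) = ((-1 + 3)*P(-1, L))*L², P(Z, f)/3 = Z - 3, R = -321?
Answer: 1689667/56010539 + 34483*I*√22/12098276424 ≈ 0.030167 + 1.3369e-5*I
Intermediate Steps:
P(Z, f) = -9 + 3*Z (P(Z, f) = 3*(Z - 3) = 3*(-3 + Z) = -9 + 3*Z)
n(L) = -24*L² (n(L) = ((-1 + 3)*(-9 + 3*(-1)))*L² = (2*(-9 - 3))*L² = (2*(-12))*L² = -24*L²)
(R + 185/108)/(n(-21) + √(34 - 56)) = (-321 + 185/108)/(-24*(-21)² + √(34 - 56)) = (-321 + 185*(1/108))/(-24*441 + √(-22)) = (-321 + 185/108)/(-10584 + I*√22) = -34483/(108*(-10584 + I*√22))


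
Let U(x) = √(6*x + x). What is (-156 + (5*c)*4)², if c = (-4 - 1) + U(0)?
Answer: 65536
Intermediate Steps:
U(x) = √7*√x (U(x) = √(7*x) = √7*√x)
c = -5 (c = (-4 - 1) + √7*√0 = -5 + √7*0 = -5 + 0 = -5)
(-156 + (5*c)*4)² = (-156 + (5*(-5))*4)² = (-156 - 25*4)² = (-156 - 100)² = (-256)² = 65536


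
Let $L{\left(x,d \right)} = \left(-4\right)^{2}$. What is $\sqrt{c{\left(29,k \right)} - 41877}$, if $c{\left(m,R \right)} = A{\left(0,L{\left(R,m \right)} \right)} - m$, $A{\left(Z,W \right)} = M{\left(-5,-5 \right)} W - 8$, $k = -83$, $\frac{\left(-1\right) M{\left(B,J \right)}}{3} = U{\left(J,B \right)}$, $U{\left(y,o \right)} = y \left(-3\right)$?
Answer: $i \sqrt{42634} \approx 206.48 i$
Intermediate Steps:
$U{\left(y,o \right)} = - 3 y$
$M{\left(B,J \right)} = 9 J$ ($M{\left(B,J \right)} = - 3 \left(- 3 J\right) = 9 J$)
$L{\left(x,d \right)} = 16$
$A{\left(Z,W \right)} = -8 - 45 W$ ($A{\left(Z,W \right)} = 9 \left(-5\right) W - 8 = - 45 W - 8 = -8 - 45 W$)
$c{\left(m,R \right)} = -728 - m$ ($c{\left(m,R \right)} = \left(-8 - 720\right) - m = -728 - m$)
$\sqrt{c{\left(29,k \right)} - 41877} = \sqrt{\left(-728 - 29\right) - 41877} = \sqrt{-757 - 41877} = \sqrt{-42634} = i \sqrt{42634}$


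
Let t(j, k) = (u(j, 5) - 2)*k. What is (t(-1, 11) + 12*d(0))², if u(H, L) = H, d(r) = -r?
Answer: 1089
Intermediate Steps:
t(j, k) = k*(-2 + j) (t(j, k) = (j - 2)*k = (-2 + j)*k = k*(-2 + j))
(t(-1, 11) + 12*d(0))² = (11*(-2 - 1) + 12*(-1*0))² = (11*(-3) + 12*0)² = (-33 + 0)² = (-33)² = 1089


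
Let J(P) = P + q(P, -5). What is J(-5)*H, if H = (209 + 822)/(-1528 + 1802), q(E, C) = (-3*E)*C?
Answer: -41240/137 ≈ -301.02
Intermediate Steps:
q(E, C) = -3*C*E
J(P) = 16*P (J(P) = P - 3*(-5)*P = P + 15*P = 16*P)
H = 1031/274 ≈ 3.7628
J(-5)*H = (16*(-5))*(1031/274) = -80*1031/274 = -41240/137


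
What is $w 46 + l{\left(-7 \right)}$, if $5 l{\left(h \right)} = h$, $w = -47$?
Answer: $- \frac{10817}{5} \approx -2163.4$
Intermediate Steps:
$l{\left(h \right)} = \frac{h}{5}$
$w 46 + l{\left(-7 \right)} = \left(-47\right) 46 + \frac{1}{5} \left(-7\right) = -2162 - \frac{7}{5} = - \frac{10817}{5}$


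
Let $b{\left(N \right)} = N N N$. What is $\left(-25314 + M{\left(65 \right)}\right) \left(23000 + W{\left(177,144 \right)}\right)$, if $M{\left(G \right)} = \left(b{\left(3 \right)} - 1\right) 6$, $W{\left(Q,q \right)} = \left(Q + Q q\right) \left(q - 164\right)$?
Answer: $12334967400$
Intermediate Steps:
$b{\left(N \right)} = N^{3}$ ($b{\left(N \right)} = N^{2} N = N^{3}$)
$W{\left(Q,q \right)} = \left(-164 + q\right) \left(Q + Q q\right)$ ($W{\left(Q,q \right)} = \left(Q + Q q\right) \left(-164 + q\right) = \left(-164 + q\right) \left(Q + Q q\right)$)
$M{\left(G \right)} = 156$ ($M{\left(G \right)} = \left(3^{3} - 1\right) 6 = \left(27 - 1\right) 6 = 26 \cdot 6 = 156$)
$\left(-25314 + M{\left(65 \right)}\right) \left(23000 + W{\left(177,144 \right)}\right) = \left(-25314 + 156\right) \left(23000 + 177 \left(-164 + 144^{2} - 23472\right)\right) = - 25158 \left(23000 + 177 \left(-164 + 20736 - 23472\right)\right) = - 25158 \left(23000 + 177 \left(-2900\right)\right) = - 25158 \left(23000 - 513300\right) = \left(-25158\right) \left(-490300\right) = 12334967400$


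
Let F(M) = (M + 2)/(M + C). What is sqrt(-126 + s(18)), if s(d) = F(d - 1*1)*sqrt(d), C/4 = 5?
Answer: sqrt(-172494 + 2109*sqrt(2))/37 ≈ 11.128*I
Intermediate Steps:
C = 20 (C = 4*5 = 20)
F(M) = (2 + M)/(20 + M) (F(M) = (M + 2)/(M + 20) = (2 + M)/(20 + M))
s(d) = sqrt(d)*(1 + d)/(19 + d) (s(d) = ((2 + (d - 1*1))/(20 + (d - 1*1)))*sqrt(d) = ((2 + (d - 1))/(20 + (d - 1)))*sqrt(d) = ((2 + (-1 + d))/(20 + (-1 + d)))*sqrt(d) = ((1 + d)/(19 + d))*sqrt(d) = sqrt(d)*(1 + d)/(19 + d))
sqrt(-126 + s(18)) = sqrt(-126 + sqrt(18)*(1 + 18)/(19 + 18)) = sqrt(-126 + (3*sqrt(2))*19/37) = sqrt(-126 + (3*sqrt(2))*(1/37)*19) = sqrt(-126 + 57*sqrt(2)/37)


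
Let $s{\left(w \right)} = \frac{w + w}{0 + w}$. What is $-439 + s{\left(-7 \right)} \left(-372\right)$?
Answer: $-1183$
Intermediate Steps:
$s{\left(w \right)} = 2$ ($s{\left(w \right)} = \frac{2 w}{w} = 2$)
$-439 + s{\left(-7 \right)} \left(-372\right) = -439 + 2 \left(-372\right) = -439 - 744 = -1183$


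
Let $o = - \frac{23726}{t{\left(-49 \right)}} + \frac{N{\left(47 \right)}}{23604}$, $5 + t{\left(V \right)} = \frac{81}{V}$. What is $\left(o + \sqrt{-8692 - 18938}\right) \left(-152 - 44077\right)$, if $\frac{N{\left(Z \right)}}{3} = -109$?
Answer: $- \frac{202283469927921}{1282484} - 132687 i \sqrt{3070} \approx -1.5773 \cdot 10^{8} - 7.3519 \cdot 10^{6} i$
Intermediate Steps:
$t{\left(V \right)} = -5 + \frac{81}{V}$
$N{\left(Z \right)} = -327$ ($N{\left(Z \right)} = 3 \left(-109\right) = -327$)
$o = \frac{4573548349}{1282484}$ ($o = - \frac{23726}{-5 + \frac{81}{-49}} - \frac{327}{23604} = - \frac{23726}{-5 + 81 \left(- \frac{1}{49}\right)} - \frac{109}{7868} = - \frac{23726}{-5 - \frac{81}{49}} - \frac{109}{7868} = - \frac{23726}{- \frac{326}{49}} - \frac{109}{7868} = \left(-23726\right) \left(- \frac{49}{326}\right) - \frac{109}{7868} = \frac{581287}{163} - \frac{109}{7868} = \frac{4573548349}{1282484} \approx 3566.2$)
$\left(o + \sqrt{-8692 - 18938}\right) \left(-152 - 44077\right) = \left(\frac{4573548349}{1282484} + \sqrt{-8692 - 18938}\right) \left(-152 - 44077\right) = \left(\frac{4573548349}{1282484} + \sqrt{-27630}\right) \left(-44229\right) = \left(\frac{4573548349}{1282484} + 3 i \sqrt{3070}\right) \left(-44229\right) = - \frac{202283469927921}{1282484} - 132687 i \sqrt{3070}$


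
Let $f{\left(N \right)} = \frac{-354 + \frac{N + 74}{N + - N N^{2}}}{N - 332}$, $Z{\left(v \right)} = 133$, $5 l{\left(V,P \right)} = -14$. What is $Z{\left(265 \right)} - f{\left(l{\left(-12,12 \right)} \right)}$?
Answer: $\frac{132203017}{1001889} \approx 131.95$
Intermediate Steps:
$l{\left(V,P \right)} = - \frac{14}{5}$ ($l{\left(V,P \right)} = \frac{1}{5} \left(-14\right) = - \frac{14}{5}$)
$f{\left(N \right)} = \frac{-354 + \frac{74 + N}{N - N^{3}}}{-332 + N}$
$Z{\left(265 \right)} - f{\left(l{\left(-12,12 \right)} \right)} = 133 - \frac{-74 - 354 \left(- \frac{14}{5}\right)^{3} + 353 \left(- \frac{14}{5}\right)}{\left(- \frac{14}{5}\right) \left(332 + \left(- \frac{14}{5}\right)^{3} - - \frac{14}{5} - 332 \left(- \frac{14}{5}\right)^{2}\right)} = 133 - - \frac{5 \left(-74 - - \frac{971376}{125} - \frac{4942}{5}\right)}{14 \left(332 - \frac{2744}{125} + \frac{14}{5} - \frac{65072}{25}\right)} = 133 - - \frac{5 \left(-74 + \frac{971376}{125} - \frac{4942}{5}\right)}{14 \left(332 - \frac{2744}{125} + \frac{14}{5} - \frac{65072}{25}\right)} = 133 - \left(- \frac{5}{14}\right) \frac{1}{- \frac{286254}{125}} \cdot \frac{838576}{125} = 133 - \left(- \frac{5}{14}\right) \left(- \frac{125}{286254}\right) \frac{838576}{125} = 133 - \frac{1048220}{1001889} = \frac{132203017}{1001889}$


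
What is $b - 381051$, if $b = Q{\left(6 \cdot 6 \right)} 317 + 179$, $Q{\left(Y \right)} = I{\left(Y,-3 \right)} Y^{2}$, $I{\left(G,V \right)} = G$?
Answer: $14409080$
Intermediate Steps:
$Q{\left(Y \right)} = Y^{3}$ ($Q{\left(Y \right)} = Y Y^{2} = Y^{3}$)
$b = 14790131$ ($b = \left(6 \cdot 6\right)^{3} \cdot 317 + 179 = 36^{3} \cdot 317 + 179 = 46656 \cdot 317 + 179 = 14789952 + 179 = 14790131$)
$b - 381051 = 14790131 - 381051 = 14409080$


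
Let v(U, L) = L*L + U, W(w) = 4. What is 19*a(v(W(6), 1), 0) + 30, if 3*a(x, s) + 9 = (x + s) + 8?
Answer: 166/3 ≈ 55.333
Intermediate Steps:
v(U, L) = U + L² (v(U, L) = L² + U = U + L²)
a(x, s) = -⅓ + s/3 + x/3 (a(x, s) = -3 + ((x + s) + 8)/3 = -3 + ((s + x) + 8)/3 = -3 + (8 + s + x)/3 = -3 + (8/3 + s/3 + x/3) = -⅓ + s/3 + x/3)
19*a(v(W(6), 1), 0) + 30 = 19*(-⅓ + (⅓)*0 + (4 + 1²)/3) + 30 = 19*(-⅓ + 0 + (4 + 1)/3) + 30 = 19*(-⅓ + 0 + (⅓)*5) + 30 = 19*(-⅓ + 0 + 5/3) + 30 = 19*(4/3) + 30 = 76/3 + 30 = 166/3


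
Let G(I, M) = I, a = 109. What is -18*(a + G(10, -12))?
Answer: -2142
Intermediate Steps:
-18*(a + G(10, -12)) = -18*(109 + 10) = -18*119 = -2142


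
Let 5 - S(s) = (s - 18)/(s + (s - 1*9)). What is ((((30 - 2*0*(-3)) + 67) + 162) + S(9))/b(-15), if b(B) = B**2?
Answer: 53/45 ≈ 1.1778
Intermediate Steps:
S(s) = 5 - (-18 + s)/(-9 + 2*s) (S(s) = 5 - (s - 18)/(s + (s - 1*9)) = 5 - (-18 + s)/(s + (s - 9)) = 5 - (-18 + s)/(s + (-9 + s)) = 5 - (-18 + s)/(-9 + 2*s))
((((30 - 2*0*(-3)) + 67) + 162) + S(9))/b(-15) = ((((30 - 2*0*(-3)) + 67) + 162) + 9*(-3 + 9)/(-9 + 2*9))/((-15)**2) = ((((30 + 0*(-3)) + 67) + 162) + 9*6/(-9 + 18))/225 = ((((30 + 0) + 67) + 162) + 9*6/9)*(1/225) = (((30 + 67) + 162) + 9*(1/9)*6)*(1/225) = ((97 + 162) + 6)*(1/225) = (259 + 6)*(1/225) = 265*(1/225) = 53/45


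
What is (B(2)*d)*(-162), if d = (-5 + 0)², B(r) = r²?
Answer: -16200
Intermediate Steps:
d = 25 (d = (-5)² = 25)
(B(2)*d)*(-162) = (2²*25)*(-162) = (4*25)*(-162) = 100*(-162) = -16200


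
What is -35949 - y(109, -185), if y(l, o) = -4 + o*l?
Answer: -15780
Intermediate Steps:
y(l, o) = -4 + l*o
-35949 - y(109, -185) = -35949 - (-4 + 109*(-185)) = -35949 - (-4 - 20165) = -35949 - 1*(-20169) = -35949 + 20169 = -15780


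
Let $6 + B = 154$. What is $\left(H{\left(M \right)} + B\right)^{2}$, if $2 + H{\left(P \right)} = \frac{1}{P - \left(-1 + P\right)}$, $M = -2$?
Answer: $21609$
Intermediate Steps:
$B = 148$ ($B = -6 + 154 = 148$)
$H{\left(P \right)} = -1$ ($H{\left(P \right)} = -2 + \frac{1}{P - \left(-1 + P\right)} = -2 + 1^{-1} = -2 + 1 = -1$)
$\left(H{\left(M \right)} + B\right)^{2} = \left(-1 + 148\right)^{2} = 147^{2} = 21609$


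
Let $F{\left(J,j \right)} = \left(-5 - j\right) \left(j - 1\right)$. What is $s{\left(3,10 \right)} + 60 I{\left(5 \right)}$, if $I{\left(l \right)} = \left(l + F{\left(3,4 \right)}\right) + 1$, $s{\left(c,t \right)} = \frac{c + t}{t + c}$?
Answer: $-1259$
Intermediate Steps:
$F{\left(J,j \right)} = \left(-1 + j\right) \left(-5 - j\right)$ ($F{\left(J,j \right)} = \left(-5 - j\right) \left(-1 + j\right) = \left(-1 + j\right) \left(-5 - j\right)$)
$s{\left(c,t \right)} = 1$ ($s{\left(c,t \right)} = \frac{c + t}{c + t} = 1$)
$I{\left(l \right)} = -26 + l$ ($I{\left(l \right)} = \left(l - 27\right) + 1 = \left(-27 + l\right) + 1 = -26 + l$)
$s{\left(3,10 \right)} + 60 I{\left(5 \right)} = 1 + 60 \left(-26 + 5\right) = 1 + 60 \left(-21\right) = 1 - 1260 = -1259$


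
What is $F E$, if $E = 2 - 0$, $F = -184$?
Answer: $-368$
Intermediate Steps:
$E = 2$ ($E = 2 + 0 = 2$)
$F E = \left(-184\right) 2 = -368$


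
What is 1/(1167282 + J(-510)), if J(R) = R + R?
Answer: 1/1166262 ≈ 8.5744e-7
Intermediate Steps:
J(R) = 2*R
1/(1167282 + J(-510)) = 1/(1167282 + 2*(-510)) = 1/(1167282 - 1020) = 1/1166262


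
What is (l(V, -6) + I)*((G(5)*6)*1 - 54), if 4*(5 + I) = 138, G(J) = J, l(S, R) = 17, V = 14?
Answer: -1116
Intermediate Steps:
I = 59/2 (I = -5 + (¼)*138 = -5 + 69/2 = 59/2 ≈ 29.500)
(l(V, -6) + I)*((G(5)*6)*1 - 54) = (17 + 59/2)*((5*6)*1 - 54) = 93*(30*1 - 54)/2 = 93*(30 - 54)/2 = (93/2)*(-24) = -1116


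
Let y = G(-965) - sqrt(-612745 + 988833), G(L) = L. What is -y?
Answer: 965 + 2*sqrt(94022) ≈ 1578.3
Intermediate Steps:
y = -965 - 2*sqrt(94022) (y = -965 - sqrt(-612745 + 988833) = -965 - sqrt(376088) = -965 - 2*sqrt(94022) ≈ -1578.3)
-y = -(-965 - 2*sqrt(94022)) = 965 + 2*sqrt(94022)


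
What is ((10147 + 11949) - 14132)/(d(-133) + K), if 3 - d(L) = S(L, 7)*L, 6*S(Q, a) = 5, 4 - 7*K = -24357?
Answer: 334488/150947 ≈ 2.2159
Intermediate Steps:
K = 24361/7 (K = 4/7 - ⅐*(-24357) = 4/7 + 24357/7 = 24361/7 ≈ 3480.1)
S(Q, a) = ⅚ (S(Q, a) = (⅙)*5 = ⅚)
d(L) = 3 - 5*L/6
((10147 + 11949) - 14132)/(d(-133) + K) = ((10147 + 11949) - 14132)/((3 - ⅚*(-133)) + 24361/7) = (22096 - 14132)/((3 + 665/6) + 24361/7) = 7964/(683/6 + 24361/7) = 7964/(150947/42) = 7964*(42/150947) = 334488/150947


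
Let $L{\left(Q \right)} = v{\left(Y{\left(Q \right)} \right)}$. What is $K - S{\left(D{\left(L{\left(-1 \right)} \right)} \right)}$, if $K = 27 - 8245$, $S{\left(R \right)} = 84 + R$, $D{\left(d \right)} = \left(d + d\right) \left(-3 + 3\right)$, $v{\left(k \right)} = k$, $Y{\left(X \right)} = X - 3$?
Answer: $-8302$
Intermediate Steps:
$Y{\left(X \right)} = -3 + X$ ($Y{\left(X \right)} = X - 3 = -3 + X$)
$L{\left(Q \right)} = -3 + Q$
$D{\left(d \right)} = 0$ ($D{\left(d \right)} = 2 d 0 = 0$)
$K = -8218$ ($K = 27 - 8245 = -8218$)
$K - S{\left(D{\left(L{\left(-1 \right)} \right)} \right)} = -8218 - \left(84 + 0\right) = -8218 - 84 = -8302$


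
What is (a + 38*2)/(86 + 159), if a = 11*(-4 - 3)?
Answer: -1/245 ≈ -0.0040816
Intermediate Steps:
a = -77 (a = 11*(-7) = -77)
(a + 38*2)/(86 + 159) = (-77 + 38*2)/(86 + 159) = (-77 + 76)/245 = -1*1/245 = -1/245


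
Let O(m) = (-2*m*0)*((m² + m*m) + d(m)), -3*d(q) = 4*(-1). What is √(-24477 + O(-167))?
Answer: I*√24477 ≈ 156.45*I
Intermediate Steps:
d(q) = 4/3 (d(q) = -4*(-1)/3 = -⅓*(-4) = 4/3)
O(m) = 0 (O(m) = (-2*m*0)*((m² + m*m) + 4/3) = 0*((m² + m²) + 4/3) = 0*(2*m² + 4/3) = 0*(4/3 + 2*m²) = 0)
√(-24477 + O(-167)) = √(-24477 + 0) = √(-24477) = I*√24477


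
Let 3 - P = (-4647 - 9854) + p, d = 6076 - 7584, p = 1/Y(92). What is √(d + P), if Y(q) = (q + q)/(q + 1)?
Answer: √109993866/92 ≈ 114.00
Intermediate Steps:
Y(q) = 2*q/(1 + q) (Y(q) = (2*q)/(1 + q) = 2*q/(1 + q))
p = 93/184 (p = 1/(2*92/(1 + 92)) = 1/(2*92/93) = 1/(2*92*(1/93)) = 1/(184/93) = 93/184 ≈ 0.50543)
d = -1508
P = 2668643/184 (P = 3 - ((-4647 - 9854) + 93/184) = 3 - (-14501 + 93/184) = 3 - 1*(-2668091/184) = 3 + 2668091/184 = 2668643/184 ≈ 14504.)
√(d + P) = √(-1508 + 2668643/184) = √(2391171/184) = √109993866/92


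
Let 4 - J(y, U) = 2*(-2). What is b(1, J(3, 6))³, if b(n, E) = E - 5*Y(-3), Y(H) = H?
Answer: 12167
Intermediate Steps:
J(y, U) = 8 (J(y, U) = 4 - 2*(-2) = 4 - 1*(-4) = 4 + 4 = 8)
b(n, E) = 15 + E (b(n, E) = E - 5*(-3) = E + 15 = 15 + E)
b(1, J(3, 6))³ = (15 + 8)³ = 23³ = 12167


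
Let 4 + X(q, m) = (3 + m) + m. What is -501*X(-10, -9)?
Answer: 9519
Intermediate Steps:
X(q, m) = -1 + 2*m (X(q, m) = -4 + ((3 + m) + m) = -4 + (3 + 2*m) = -1 + 2*m)
-501*X(-10, -9) = -501*(-1 + 2*(-9)) = -501*(-1 - 18) = -501*(-19) = 9519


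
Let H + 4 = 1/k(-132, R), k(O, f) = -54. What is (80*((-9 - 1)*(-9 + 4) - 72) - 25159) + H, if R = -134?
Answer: -1453843/54 ≈ -26923.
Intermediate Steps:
H = -217/54 (H = -4 + 1/(-54) = -4 - 1/54 = -217/54 ≈ -4.0185)
(80*((-9 - 1)*(-9 + 4) - 72) - 25159) + H = (80*((-9 - 1)*(-9 + 4) - 72) - 25159) - 217/54 = (80*(-10*(-5) - 72) - 25159) - 217/54 = (80*(50 - 72) - 25159) - 217/54 = (80*(-22) - 25159) - 217/54 = (-1760 - 25159) - 217/54 = -26919 - 217/54 = -1453843/54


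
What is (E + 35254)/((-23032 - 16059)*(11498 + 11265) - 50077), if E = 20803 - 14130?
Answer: -41927/889878510 ≈ -4.7115e-5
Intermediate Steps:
E = 6673
(E + 35254)/((-23032 - 16059)*(11498 + 11265) - 50077) = (6673 + 35254)/((-23032 - 16059)*(11498 + 11265) - 50077) = 41927/(-39091*22763 - 50077) = 41927/(-889828433 - 50077) = 41927/(-889878510) = 41927*(-1/889878510) = -41927/889878510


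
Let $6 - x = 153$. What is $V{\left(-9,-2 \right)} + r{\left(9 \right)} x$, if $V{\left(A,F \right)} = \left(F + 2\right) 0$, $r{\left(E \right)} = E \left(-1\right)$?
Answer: $1323$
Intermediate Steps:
$r{\left(E \right)} = - E$
$V{\left(A,F \right)} = 0$ ($V{\left(A,F \right)} = \left(2 + F\right) 0 = 0$)
$x = -147$ ($x = 6 - 153 = -147$)
$V{\left(-9,-2 \right)} + r{\left(9 \right)} x = 0 + \left(-1\right) 9 \left(-147\right) = 0 - -1323 = 0 + 1323 = 1323$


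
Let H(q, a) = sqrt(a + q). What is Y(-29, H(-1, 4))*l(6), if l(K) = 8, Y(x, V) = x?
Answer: -232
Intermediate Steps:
Y(-29, H(-1, 4))*l(6) = -29*8 = -232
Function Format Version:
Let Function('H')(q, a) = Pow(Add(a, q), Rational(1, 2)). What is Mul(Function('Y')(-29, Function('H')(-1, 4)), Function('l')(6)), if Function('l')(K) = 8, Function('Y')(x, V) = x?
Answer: -232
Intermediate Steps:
Mul(Function('Y')(-29, Function('H')(-1, 4)), Function('l')(6)) = Mul(-29, 8) = -232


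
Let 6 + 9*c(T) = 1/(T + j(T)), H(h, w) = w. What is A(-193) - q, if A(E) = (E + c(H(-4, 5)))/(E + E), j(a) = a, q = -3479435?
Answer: 120875589329/34740 ≈ 3.4794e+6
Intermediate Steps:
c(T) = -⅔ + 1/(18*T) (c(T) = -⅔ + 1/(9*(T + T)) = -⅔ + 1/(9*((2*T))) = -⅔ + (1/(2*T))/9 = -⅔ + 1/(18*T))
A(E) = (-59/90 + E)/(2*E) (A(E) = (E + (1/18)*(1 - 12*5)/5)/(E + E) = (E + (1/18)*(⅕)*(1 - 60))/((2*E)) = (E + (1/18)*(⅕)*(-59))*(1/(2*E)) = (E - 59/90)*(1/(2*E)) = (-59/90 + E)*(1/(2*E)) = (-59/90 + E)/(2*E))
A(-193) - q = (1/180)*(-59 + 90*(-193))/(-193) - 1*(-3479435) = (1/180)*(-1/193)*(-59 - 17370) + 3479435 = (1/180)*(-1/193)*(-17429) + 3479435 = 17429/34740 + 3479435 = 120875589329/34740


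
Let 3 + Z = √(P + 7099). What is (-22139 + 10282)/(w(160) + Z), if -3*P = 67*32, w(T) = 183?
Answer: -6402780/78047 + 11857*√57459/78047 ≈ -45.621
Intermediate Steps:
P = -2144/3 (P = -67*32/3 = -⅓*2144 = -2144/3 ≈ -714.67)
Z = -3 + √57459/3 (Z = -3 + √(-2144/3 + 7099) = -3 + √(19153/3) = -3 + √57459/3 ≈ 76.902)
(-22139 + 10282)/(w(160) + Z) = (-22139 + 10282)/(183 + (-3 + √57459/3)) = -11857/(180 + √57459/3)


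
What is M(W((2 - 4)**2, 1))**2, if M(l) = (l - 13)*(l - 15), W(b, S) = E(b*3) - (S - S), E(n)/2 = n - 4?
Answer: 9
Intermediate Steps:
E(n) = -8 + 2*n (E(n) = 2*(n - 4) = 2*(-4 + n) = -8 + 2*n)
W(b, S) = -8 + 6*b (W(b, S) = (-8 + 2*(b*3)) - (S - S) = (-8 + 2*(3*b)) - 1*0 = (-8 + 6*b) + 0 = -8 + 6*b)
M(l) = (-15 + l)*(-13 + l) (M(l) = (-13 + l)*(-15 + l) = (-15 + l)*(-13 + l))
M(W((2 - 4)**2, 1))**2 = (195 + (-8 + 6*(2 - 4)**2)**2 - 28*(-8 + 6*(2 - 4)**2))**2 = (195 + (-8 + 6*(-2)**2)**2 - 28*(-8 + 6*(-2)**2))**2 = (195 + (-8 + 6*4)**2 - 28*(-8 + 6*4))**2 = (195 + (-8 + 24)**2 - 28*(-8 + 24))**2 = (195 + 16**2 - 28*16)**2 = (195 + 256 - 448)**2 = 3**2 = 9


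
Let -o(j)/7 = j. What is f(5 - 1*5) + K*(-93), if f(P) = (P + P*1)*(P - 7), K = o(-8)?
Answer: -5208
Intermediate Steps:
o(j) = -7*j
K = 56 (K = -7*(-8) = 56)
f(P) = 2*P*(-7 + P) (f(P) = (P + P)*(-7 + P) = (2*P)*(-7 + P) = 2*P*(-7 + P))
f(5 - 1*5) + K*(-93) = 2*(5 - 1*5)*(-7 + (5 - 1*5)) + 56*(-93) = 2*(5 - 5)*(-7 + (5 - 5)) - 5208 = 2*0*(-7 + 0) - 5208 = 2*0*(-7) - 5208 = 0 - 5208 = -5208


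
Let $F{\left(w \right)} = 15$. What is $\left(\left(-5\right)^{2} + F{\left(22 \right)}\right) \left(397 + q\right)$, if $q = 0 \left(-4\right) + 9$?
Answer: $16240$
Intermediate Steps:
$q = 9$ ($q = 0 + 9 = 9$)
$\left(\left(-5\right)^{2} + F{\left(22 \right)}\right) \left(397 + q\right) = \left(\left(-5\right)^{2} + 15\right) \left(397 + 9\right) = \left(25 + 15\right) 406 = 40 \cdot 406 = 16240$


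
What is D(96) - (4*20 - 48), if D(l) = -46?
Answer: -78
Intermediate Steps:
D(96) - (4*20 - 48) = -46 - (4*20 - 48) = -46 - (80 - 48) = -46 - 1*32 = -46 - 32 = -78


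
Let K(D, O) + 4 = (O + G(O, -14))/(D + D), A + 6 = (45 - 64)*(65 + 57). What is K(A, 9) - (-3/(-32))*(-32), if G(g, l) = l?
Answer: -4643/4648 ≈ -0.99892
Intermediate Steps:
A = -2324 (A = -6 + (45 - 64)*(65 + 57) = -6 - 19*122 = -6 - 2318 = -2324)
K(D, O) = -4 + (-14 + O)/(2*D) (K(D, O) = -4 + (O - 14)/(D + D) = -4 + (-14 + O)/((2*D)) = -4 + (-14 + O)*(1/(2*D)) = -4 + (-14 + O)/(2*D))
K(A, 9) - (-3/(-32))*(-32) = (½)*(-14 + 9 - 8*(-2324))/(-2324) - (-3/(-32))*(-32) = (½)*(-1/2324)*(-14 + 9 + 18592) - (-3*(-1/32))*(-32) = (½)*(-1/2324)*18587 - 3*(-32)/32 = -18587/4648 - 1*(-3) = -18587/4648 + 3 = -4643/4648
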